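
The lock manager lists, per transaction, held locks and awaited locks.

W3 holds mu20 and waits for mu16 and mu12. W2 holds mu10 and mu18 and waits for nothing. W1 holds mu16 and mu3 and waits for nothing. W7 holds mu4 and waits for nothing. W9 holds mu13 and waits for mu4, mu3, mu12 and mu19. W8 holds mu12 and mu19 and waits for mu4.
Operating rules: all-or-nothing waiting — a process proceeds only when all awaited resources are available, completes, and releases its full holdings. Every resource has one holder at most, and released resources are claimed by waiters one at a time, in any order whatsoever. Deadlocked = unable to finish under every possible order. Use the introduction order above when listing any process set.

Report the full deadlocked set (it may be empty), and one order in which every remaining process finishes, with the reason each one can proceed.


Nothing here is deadlocked.
Key observation: there is no circular wait here — follow any chain and it reaches a process that is free to run now.
The rest can finish in the order W2, W7, W1, W8, W3, W9.
Verifying each step:
  W2 waits on nothing -> runs at once and releases mu10 and mu18
  W7 waits on nothing -> runs at once and releases mu4
  W1 waits on nothing -> runs at once and releases mu16 and mu3
  W8: everything it awaited (mu4) is free; runs, freeing mu12 and mu19
  W3: everything it awaited (mu16 and mu12) is free; runs, freeing mu20
  W9: everything it awaited (mu4, mu3, mu12 and mu19) is free; runs, freeing mu13


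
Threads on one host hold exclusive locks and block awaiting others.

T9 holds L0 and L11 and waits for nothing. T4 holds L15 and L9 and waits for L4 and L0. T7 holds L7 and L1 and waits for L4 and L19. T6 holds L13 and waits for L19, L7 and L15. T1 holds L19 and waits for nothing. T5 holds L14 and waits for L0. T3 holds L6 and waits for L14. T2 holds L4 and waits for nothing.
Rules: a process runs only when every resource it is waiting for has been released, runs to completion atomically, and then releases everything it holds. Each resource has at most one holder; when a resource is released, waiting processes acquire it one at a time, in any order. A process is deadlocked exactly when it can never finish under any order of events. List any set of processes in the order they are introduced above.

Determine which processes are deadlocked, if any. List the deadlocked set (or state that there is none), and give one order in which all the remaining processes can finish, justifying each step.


The deadlocked set is empty.
Key observation: every chain of waits terminates; starting from the processes that wait on nothing, all the rest unlock in turn.
One completion order for the rest: T1, T2, T9, T5, T3, T4, T7, T6.
Verifying each step:
  T1 waits on nothing -> runs at once and releases L19
  T2 waits on nothing -> runs at once and releases L4
  T9 waits on nothing -> runs at once and releases L0 and L11
  T5: everything it awaited (L0) is free; runs, freeing L14
  T3: everything it awaited (L14) is free; runs, freeing L6
  T4: everything it awaited (L4 and L0) is free; runs, freeing L15 and L9
  T7: everything it awaited (L4 and L19) is free; runs, freeing L7 and L1
  T6: everything it awaited (L19, L7 and L15) is free; runs, freeing L13


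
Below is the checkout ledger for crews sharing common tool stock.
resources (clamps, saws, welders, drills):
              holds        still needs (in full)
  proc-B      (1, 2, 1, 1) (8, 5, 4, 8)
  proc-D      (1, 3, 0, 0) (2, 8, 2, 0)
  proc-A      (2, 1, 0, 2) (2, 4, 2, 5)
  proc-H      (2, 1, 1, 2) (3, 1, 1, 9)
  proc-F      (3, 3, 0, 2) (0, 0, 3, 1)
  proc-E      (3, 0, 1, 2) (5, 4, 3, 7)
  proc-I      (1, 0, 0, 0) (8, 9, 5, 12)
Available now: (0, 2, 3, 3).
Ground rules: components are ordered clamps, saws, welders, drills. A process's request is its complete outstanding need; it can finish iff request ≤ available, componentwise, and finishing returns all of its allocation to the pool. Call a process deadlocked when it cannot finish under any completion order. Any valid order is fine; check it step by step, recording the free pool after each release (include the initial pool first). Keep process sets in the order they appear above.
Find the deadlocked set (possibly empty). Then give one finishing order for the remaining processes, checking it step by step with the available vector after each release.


No process is deadlocked.
Key observation: proc-F can run right away; the returned allocation unlocks the remaining processes in turn.
A valid finishing order for the others: proc-F, proc-A, proc-E, proc-B, proc-D, proc-H, proc-I. Check, step by step:
  pool = (0, 2, 3, 3)
  proc-F needs (0, 0, 3, 1) <= (0, 2, 3, 3) -> finishes; pool += (3, 3, 0, 2) = (3, 5, 3, 5)
  proc-A needs (2, 4, 2, 5) <= (3, 5, 3, 5) -> finishes; pool += (2, 1, 0, 2) = (5, 6, 3, 7)
  proc-E needs (5, 4, 3, 7) <= (5, 6, 3, 7) -> finishes; pool += (3, 0, 1, 2) = (8, 6, 4, 9)
  proc-B needs (8, 5, 4, 8) <= (8, 6, 4, 9) -> finishes; pool += (1, 2, 1, 1) = (9, 8, 5, 10)
  proc-D needs (2, 8, 2, 0) <= (9, 8, 5, 10) -> finishes; pool += (1, 3, 0, 0) = (10, 11, 5, 10)
  proc-H needs (3, 1, 1, 9) <= (10, 11, 5, 10) -> finishes; pool += (2, 1, 1, 2) = (12, 12, 6, 12)
  proc-I needs (8, 9, 5, 12) <= (12, 12, 6, 12) -> finishes; pool += (1, 0, 0, 0) = (13, 12, 6, 12)


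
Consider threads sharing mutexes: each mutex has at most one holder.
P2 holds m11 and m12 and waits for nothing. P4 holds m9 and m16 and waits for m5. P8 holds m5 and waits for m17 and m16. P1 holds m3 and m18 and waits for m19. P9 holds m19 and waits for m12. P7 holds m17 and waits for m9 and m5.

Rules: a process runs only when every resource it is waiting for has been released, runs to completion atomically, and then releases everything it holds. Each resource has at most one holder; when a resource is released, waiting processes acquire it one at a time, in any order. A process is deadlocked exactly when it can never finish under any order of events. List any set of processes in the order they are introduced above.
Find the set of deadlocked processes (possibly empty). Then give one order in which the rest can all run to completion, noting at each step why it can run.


Deadlocked: P4, P8 and P7.
Key observation: the knot is the closed ring of waits P4 -> P8 -> P4; P7 is caught in further circular waits.
A valid finishing order for the others: P2, P9, P1.
Check, step by step:
  P2 waits on nothing -> runs at once and releases m11 and m12
  run P9 (all its waits — m12 — are resolved); releases m19
  run P1 (all its waits — m19 — are resolved); releases m3 and m18


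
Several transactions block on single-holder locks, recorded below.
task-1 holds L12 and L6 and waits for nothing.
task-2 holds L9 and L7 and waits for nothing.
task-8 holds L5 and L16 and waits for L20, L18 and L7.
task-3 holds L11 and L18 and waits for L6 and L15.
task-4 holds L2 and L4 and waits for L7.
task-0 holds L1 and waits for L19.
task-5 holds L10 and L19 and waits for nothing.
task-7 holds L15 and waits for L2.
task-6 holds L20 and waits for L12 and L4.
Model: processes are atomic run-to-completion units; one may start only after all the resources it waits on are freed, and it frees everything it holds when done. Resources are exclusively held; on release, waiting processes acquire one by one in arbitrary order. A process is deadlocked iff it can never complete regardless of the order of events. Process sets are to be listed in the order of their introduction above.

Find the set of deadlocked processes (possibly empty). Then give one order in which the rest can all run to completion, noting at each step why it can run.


Nothing here is deadlocked.
Key observation: the wait relation is loop-free; peeling off processes with no waits unwinds the whole state.
The rest can finish in the order task-2, task-4, task-7, task-1, task-5, task-3, task-0, task-6, task-8.
Check, step by step:
  task-2 waits on nothing -> runs at once and releases L9 and L7
  task-4 waits on L7 — all released -> runs and releases L2 and L4
  task-7 waits on L2 — all released -> runs and releases L15
  task-1 waits on nothing -> runs at once and releases L12 and L6
  task-5 waits on nothing -> runs at once and releases L10 and L19
  task-3 waits on L6 and L15 — all released -> runs and releases L11 and L18
  task-0 waits on L19 — all released -> runs and releases L1
  task-6 waits on L12 and L4 — all released -> runs and releases L20
  task-8 waits on L20, L18 and L7 — all released -> runs and releases L5 and L16


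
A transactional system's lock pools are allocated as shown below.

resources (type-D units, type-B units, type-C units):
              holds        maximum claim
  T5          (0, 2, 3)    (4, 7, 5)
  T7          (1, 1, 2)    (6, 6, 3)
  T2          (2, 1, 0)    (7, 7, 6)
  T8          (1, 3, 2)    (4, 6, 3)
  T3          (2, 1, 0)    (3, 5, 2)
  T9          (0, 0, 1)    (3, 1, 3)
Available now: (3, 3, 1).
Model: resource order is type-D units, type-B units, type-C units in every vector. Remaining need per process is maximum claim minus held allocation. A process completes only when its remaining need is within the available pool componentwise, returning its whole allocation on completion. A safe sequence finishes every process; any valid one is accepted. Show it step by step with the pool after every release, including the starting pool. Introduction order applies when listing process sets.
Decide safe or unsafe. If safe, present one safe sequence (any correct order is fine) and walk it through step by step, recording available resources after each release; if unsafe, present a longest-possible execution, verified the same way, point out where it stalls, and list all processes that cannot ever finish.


SAFE, for example via the order T8, T9, T5, T3, T2, T7.
Key observation: the order's first zero-slack moment is T8 ((3, 3, 1) needed, (3, 3, 1) free — a requested resource with nothing to spare).
Check, step by step:
  pool = (3, 3, 1)
  run T8 (needs (3, 3, 1), free (3, 3, 1)); after release of (1, 3, 2) the pool is (4, 6, 3)
  run T9 (needs (3, 1, 2), free (4, 6, 3)); after release of (0, 0, 1) the pool is (4, 6, 4)
  run T5 (needs (4, 5, 2), free (4, 6, 4)); after release of (0, 2, 3) the pool is (4, 8, 7)
  run T3 (needs (1, 4, 2), free (4, 8, 7)); after release of (2, 1, 0) the pool is (6, 9, 7)
  run T2 (needs (5, 6, 6), free (6, 9, 7)); after release of (2, 1, 0) the pool is (8, 10, 7)
  run T7 (needs (5, 5, 1), free (8, 10, 7)); after release of (1, 1, 2) the pool is (9, 11, 9)


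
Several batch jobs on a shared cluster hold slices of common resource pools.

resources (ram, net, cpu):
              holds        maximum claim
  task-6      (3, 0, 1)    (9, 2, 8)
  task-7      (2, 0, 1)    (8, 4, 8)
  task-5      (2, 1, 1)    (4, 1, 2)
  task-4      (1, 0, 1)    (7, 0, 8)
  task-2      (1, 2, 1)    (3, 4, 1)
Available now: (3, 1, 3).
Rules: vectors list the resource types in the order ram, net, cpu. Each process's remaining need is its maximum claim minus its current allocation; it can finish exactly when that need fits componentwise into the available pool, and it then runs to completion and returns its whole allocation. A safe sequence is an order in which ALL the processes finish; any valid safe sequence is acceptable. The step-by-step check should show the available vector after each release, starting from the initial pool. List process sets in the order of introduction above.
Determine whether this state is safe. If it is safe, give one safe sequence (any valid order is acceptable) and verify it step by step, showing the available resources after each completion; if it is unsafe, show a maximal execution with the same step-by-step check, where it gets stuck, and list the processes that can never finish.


UNSAFE — no complete ordering exists.
Key observation: even finishing task-5, task-2 leaves just (6, 4, 5) free — too little cpu for any of the remaining processes.
A maximal execution: task-5, task-2 — then nothing else fits. Verifying each step:
  pool = (3, 1, 3)
  run task-5 (needs (2, 0, 1), free (3, 1, 3)); after release of (2, 1, 1) the pool is (5, 2, 4)
  run task-2 (needs (2, 2, 0), free (5, 2, 4)); after release of (1, 2, 1) the pool is (6, 4, 5)
  task-6 cannot run: need (6, 2, 7) vs free (6, 4, 5) (insufficient cpu)
  task-7 cannot run: need (6, 4, 7) vs free (6, 4, 5) (insufficient cpu)
  task-4 cannot run: need (6, 0, 7) vs free (6, 4, 5) (insufficient cpu)
Never able to finish: task-6, task-7 and task-4.


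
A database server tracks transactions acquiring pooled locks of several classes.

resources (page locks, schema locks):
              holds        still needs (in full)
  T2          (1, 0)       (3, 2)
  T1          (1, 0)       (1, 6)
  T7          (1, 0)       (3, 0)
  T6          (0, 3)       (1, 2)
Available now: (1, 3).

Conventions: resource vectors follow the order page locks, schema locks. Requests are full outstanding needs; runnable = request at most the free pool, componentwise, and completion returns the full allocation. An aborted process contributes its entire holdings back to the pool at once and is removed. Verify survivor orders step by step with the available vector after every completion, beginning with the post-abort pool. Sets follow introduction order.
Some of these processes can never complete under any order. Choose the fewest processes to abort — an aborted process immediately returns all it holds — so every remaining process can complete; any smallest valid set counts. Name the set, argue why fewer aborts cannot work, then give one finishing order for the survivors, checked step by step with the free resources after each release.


Abort T7.
Key observation: before aborting T7, T2 was permanently blocked — no order could ever run it; afterwards it completes at step 3.
Why nothing smaller works: aborting no one leaves the state deadlocked as given.
The survivors complete as T6, T1, T2. Verifying each step (starting from the post-abort pool):
  pool = (2, 3)
  run T6 (needs (1, 2), free (2, 3)); after release of (0, 3) the pool is (2, 6)
  run T1 (needs (1, 6), free (2, 6)); after release of (1, 0) the pool is (3, 6)
  run T2 (needs (3, 2), free (3, 6)); after release of (1, 0) the pool is (4, 6)


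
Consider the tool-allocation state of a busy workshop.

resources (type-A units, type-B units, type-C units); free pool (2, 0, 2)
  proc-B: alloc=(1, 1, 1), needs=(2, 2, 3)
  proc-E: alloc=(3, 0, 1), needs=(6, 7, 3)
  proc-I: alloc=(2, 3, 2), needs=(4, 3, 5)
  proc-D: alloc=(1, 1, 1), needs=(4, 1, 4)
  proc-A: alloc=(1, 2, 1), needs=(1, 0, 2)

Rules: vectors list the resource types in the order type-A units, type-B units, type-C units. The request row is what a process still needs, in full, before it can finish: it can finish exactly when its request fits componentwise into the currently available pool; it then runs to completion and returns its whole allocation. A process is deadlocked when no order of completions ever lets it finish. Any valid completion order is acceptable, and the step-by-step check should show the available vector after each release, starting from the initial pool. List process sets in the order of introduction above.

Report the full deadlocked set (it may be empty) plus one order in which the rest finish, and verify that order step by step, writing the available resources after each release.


The deadlocked set is empty.
Key observation: starting with proc-A, each completion frees enough for the next — no one is permanently blocked.
One completion order for the rest: proc-A, proc-B, proc-D, proc-I, proc-E. Verifying each step:
  pool = (2, 0, 2)
  proc-A needs (1, 0, 2) <= (2, 0, 2) -> finishes; pool += (1, 2, 1) = (3, 2, 3)
  proc-B needs (2, 2, 3) <= (3, 2, 3) -> finishes; pool += (1, 1, 1) = (4, 3, 4)
  proc-D needs (4, 1, 4) <= (4, 3, 4) -> finishes; pool += (1, 1, 1) = (5, 4, 5)
  proc-I needs (4, 3, 5) <= (5, 4, 5) -> finishes; pool += (2, 3, 2) = (7, 7, 7)
  proc-E needs (6, 7, 3) <= (7, 7, 7) -> finishes; pool += (3, 0, 1) = (10, 7, 8)


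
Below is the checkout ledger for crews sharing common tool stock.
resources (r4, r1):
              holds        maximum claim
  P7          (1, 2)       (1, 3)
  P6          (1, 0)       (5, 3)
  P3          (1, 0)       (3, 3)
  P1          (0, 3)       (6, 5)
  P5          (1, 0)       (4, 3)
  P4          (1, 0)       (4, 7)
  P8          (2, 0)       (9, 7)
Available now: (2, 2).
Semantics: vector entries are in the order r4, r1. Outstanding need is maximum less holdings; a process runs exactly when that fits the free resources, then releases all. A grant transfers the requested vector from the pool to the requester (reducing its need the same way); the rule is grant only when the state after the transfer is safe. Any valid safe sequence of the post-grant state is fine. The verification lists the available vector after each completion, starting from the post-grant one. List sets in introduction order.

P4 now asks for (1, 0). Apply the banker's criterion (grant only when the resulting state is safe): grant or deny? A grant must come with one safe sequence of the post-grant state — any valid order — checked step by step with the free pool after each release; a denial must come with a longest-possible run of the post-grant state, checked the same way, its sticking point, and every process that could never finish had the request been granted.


DENY — the pretend-granted state is unsafe.
Key observation: after P7, P3, P5, P6 the pool peaks at (5, 4), and each blocked process is short somewhere: P1 on r4; P4 on r1; P8 on r4, r1.
On the post-grant state, P7, P3, P5, P6 is a maximal run — nothing extends it. Step-by-step check:
  pool = (1, 2)
  run P7 (needs (0, 1), free (1, 2)); after release of (1, 2) the pool is (2, 4)
  run P3 (needs (2, 3), free (2, 4)); after release of (1, 0) the pool is (3, 4)
  run P5 (needs (3, 3), free (3, 4)); after release of (1, 0) the pool is (4, 4)
  run P6 (needs (4, 3), free (4, 4)); after release of (1, 0) the pool is (5, 4)
  P1 cannot run: need (6, 2) vs free (5, 4) (insufficient r4)
  P4 cannot run: need (2, 7) vs free (5, 4) (insufficient r1)
  P8 cannot run: need (7, 7) vs free (5, 4) (insufficient r4 and r1)
Processes that could never finish after the grant: P1, P4 and P8.


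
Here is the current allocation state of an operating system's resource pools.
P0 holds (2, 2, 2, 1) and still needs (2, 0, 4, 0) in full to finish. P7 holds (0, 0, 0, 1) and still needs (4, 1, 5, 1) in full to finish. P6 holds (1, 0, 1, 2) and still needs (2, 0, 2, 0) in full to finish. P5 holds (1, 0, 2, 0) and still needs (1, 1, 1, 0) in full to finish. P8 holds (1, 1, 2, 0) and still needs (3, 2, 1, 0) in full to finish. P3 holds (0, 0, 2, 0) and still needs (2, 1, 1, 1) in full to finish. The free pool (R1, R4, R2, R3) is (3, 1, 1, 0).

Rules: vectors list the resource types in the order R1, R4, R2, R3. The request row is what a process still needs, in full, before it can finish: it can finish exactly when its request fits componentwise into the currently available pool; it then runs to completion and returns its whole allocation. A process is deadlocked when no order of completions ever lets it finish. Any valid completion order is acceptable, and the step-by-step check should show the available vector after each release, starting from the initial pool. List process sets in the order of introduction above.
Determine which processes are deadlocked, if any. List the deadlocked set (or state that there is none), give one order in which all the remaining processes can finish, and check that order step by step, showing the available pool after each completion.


The deadlocked set is empty.
Key observation: P5 fits the free pool immediately, and its release cascades until everyone finishes.
The rest can finish in the order P5, P6, P3, P7, P0, P8. Step-by-step check:
  pool = (3, 1, 1, 0)
  run P5 (needs (1, 1, 1, 0), free (3, 1, 1, 0)); after release of (1, 0, 2, 0) the pool is (4, 1, 3, 0)
  run P6 (needs (2, 0, 2, 0), free (4, 1, 3, 0)); after release of (1, 0, 1, 2) the pool is (5, 1, 4, 2)
  run P3 (needs (2, 1, 1, 1), free (5, 1, 4, 2)); after release of (0, 0, 2, 0) the pool is (5, 1, 6, 2)
  run P7 (needs (4, 1, 5, 1), free (5, 1, 6, 2)); after release of (0, 0, 0, 1) the pool is (5, 1, 6, 3)
  run P0 (needs (2, 0, 4, 0), free (5, 1, 6, 3)); after release of (2, 2, 2, 1) the pool is (7, 3, 8, 4)
  run P8 (needs (3, 2, 1, 0), free (7, 3, 8, 4)); after release of (1, 1, 2, 0) the pool is (8, 4, 10, 4)


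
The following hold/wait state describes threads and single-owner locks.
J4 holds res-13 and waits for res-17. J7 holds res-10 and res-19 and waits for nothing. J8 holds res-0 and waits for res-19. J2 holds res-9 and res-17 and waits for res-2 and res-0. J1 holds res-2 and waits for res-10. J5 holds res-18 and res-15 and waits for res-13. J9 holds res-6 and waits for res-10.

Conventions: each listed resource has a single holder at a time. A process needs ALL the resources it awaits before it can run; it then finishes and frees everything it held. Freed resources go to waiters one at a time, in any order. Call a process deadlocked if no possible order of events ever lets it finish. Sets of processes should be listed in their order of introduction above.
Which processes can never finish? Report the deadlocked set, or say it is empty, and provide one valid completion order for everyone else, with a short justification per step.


Nothing here is deadlocked.
Key observation: no waiting chain loops back on itself — every chain ends at a process that waits on nothing, so everyone eventually runs.
The rest can finish in the order J7, J1, J8, J2, J4, J5, J9.
Step-by-step check:
  run J7 (it waits on nothing); releases res-10 and res-19
  run J1 (all its waits — res-10 — are resolved); releases res-2
  run J8 (all its waits — res-19 — are resolved); releases res-0
  run J2 (all its waits — res-2 and res-0 — are resolved); releases res-9 and res-17
  run J4 (all its waits — res-17 — are resolved); releases res-13
  run J5 (all its waits — res-13 — are resolved); releases res-18 and res-15
  run J9 (all its waits — res-10 — are resolved); releases res-6


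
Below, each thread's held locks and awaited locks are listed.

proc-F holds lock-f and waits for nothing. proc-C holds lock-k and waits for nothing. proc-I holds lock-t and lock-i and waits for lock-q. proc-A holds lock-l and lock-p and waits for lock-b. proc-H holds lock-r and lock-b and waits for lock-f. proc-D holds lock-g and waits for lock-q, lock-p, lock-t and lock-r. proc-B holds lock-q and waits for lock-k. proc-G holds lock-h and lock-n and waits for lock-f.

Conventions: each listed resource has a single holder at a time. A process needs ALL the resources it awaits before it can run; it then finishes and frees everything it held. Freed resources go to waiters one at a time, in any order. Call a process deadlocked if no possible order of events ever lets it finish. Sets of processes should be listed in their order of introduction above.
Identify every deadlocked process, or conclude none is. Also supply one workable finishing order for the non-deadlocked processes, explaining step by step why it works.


The deadlocked set is empty.
Key observation: the wait graph is acyclic; completion cascades from the unblocked processes through everyone else.
One completion order for the rest: proc-C, proc-B, proc-F, proc-I, proc-G, proc-H, proc-A, proc-D.
Check, step by step:
  proc-C: no waits; runs immediately, freeing lock-k
  proc-B: everything it awaited (lock-k) is free; runs, freeing lock-q
  proc-F: no waits; runs immediately, freeing lock-f
  proc-I: everything it awaited (lock-q) is free; runs, freeing lock-t and lock-i
  proc-G: everything it awaited (lock-f) is free; runs, freeing lock-h and lock-n
  proc-H: everything it awaited (lock-f) is free; runs, freeing lock-r and lock-b
  proc-A: everything it awaited (lock-b) is free; runs, freeing lock-l and lock-p
  proc-D: everything it awaited (lock-q, lock-p, lock-t and lock-r) is free; runs, freeing lock-g


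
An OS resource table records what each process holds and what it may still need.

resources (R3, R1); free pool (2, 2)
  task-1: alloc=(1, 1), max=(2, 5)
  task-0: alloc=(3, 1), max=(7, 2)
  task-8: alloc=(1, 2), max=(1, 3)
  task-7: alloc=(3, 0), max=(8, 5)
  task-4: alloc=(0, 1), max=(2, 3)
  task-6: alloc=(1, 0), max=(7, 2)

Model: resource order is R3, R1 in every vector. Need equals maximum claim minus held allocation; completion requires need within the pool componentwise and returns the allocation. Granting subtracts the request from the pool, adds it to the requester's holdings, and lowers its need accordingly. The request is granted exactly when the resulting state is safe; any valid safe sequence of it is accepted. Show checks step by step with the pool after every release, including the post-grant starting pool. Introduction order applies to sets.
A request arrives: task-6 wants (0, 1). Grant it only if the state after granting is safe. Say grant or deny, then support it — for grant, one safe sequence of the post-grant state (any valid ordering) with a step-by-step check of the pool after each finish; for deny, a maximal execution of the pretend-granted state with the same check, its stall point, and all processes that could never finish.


GRANT. The post-grant state is safe; one safe sequence: task-8, task-4, task-1, task-0, task-6, task-7.
Key observation: with (2, 1) left after the transfer, task-8 can run at once — the state stays safe.
Check on the post-grant state, step by step:
  pool = (2, 1)
  task-8 needs (0, 1) <= (2, 1) -> finishes; pool += (1, 2) = (3, 3)
  task-4 needs (2, 2) <= (3, 3) -> finishes; pool += (0, 1) = (3, 4)
  task-1 needs (1, 4) <= (3, 4) -> finishes; pool += (1, 1) = (4, 5)
  task-0 needs (4, 1) <= (4, 5) -> finishes; pool += (3, 1) = (7, 6)
  task-6 needs (6, 1) <= (7, 6) -> finishes; pool += (1, 1) = (8, 7)
  task-7 needs (5, 5) <= (8, 7) -> finishes; pool += (3, 0) = (11, 7)


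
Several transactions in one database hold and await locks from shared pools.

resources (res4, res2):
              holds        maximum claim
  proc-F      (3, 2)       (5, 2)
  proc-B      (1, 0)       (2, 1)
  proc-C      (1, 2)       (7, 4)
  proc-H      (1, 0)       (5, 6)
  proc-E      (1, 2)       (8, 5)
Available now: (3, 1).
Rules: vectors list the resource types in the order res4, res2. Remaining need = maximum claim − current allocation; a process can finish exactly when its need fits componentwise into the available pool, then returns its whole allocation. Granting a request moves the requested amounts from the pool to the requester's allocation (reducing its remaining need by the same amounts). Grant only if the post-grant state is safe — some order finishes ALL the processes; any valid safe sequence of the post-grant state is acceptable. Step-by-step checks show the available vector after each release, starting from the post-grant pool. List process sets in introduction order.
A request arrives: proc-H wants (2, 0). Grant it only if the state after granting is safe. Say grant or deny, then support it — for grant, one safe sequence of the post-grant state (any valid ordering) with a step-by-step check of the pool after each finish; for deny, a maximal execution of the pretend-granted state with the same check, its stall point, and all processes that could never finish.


DENY: after the grant no complete ordering would exist.
Key observation: after proc-B, proc-F the pool peaks at (5, 3), and each blocked process is short somewhere: proc-C on res4; proc-H on res2; proc-E on res4.
After a pretend grant, a maximal execution: proc-B, proc-F — then nothing else fits. Check, step by step:
  pool = (1, 1)
  proc-B needs (1, 1) <= (1, 1) -> finishes; pool += (1, 0) = (2, 1)
  proc-F needs (2, 0) <= (2, 1) -> finishes; pool += (3, 2) = (5, 3)
  blocked: proc-C wants (6, 2), pool (5, 3) — not enough res4
  blocked: proc-H wants (2, 6), pool (5, 3) — not enough res2
  blocked: proc-E wants (7, 3), pool (5, 3) — not enough res4
Had the request been granted, proc-C, proc-H and proc-E could never finish.


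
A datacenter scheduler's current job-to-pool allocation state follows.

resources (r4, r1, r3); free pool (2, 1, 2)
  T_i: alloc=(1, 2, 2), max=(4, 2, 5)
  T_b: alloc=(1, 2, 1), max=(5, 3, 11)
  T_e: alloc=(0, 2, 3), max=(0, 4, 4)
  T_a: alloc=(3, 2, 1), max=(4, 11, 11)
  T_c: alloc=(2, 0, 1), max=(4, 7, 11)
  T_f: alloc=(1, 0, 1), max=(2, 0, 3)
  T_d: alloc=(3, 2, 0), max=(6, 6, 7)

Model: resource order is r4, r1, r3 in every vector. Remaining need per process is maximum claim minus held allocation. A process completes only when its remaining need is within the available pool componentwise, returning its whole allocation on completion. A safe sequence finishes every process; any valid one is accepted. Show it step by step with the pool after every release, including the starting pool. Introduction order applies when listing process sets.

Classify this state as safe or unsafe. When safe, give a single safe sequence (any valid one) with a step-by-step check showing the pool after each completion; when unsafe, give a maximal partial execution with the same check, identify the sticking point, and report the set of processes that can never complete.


UNSAFE.
Key observation: after T_f, T_i, T_e, T_d complete, (7, 7, 8) is the best the pool ever gets, yet each leftover process wants more r3.
A maximal execution: T_f, T_i, T_e, T_d — then nothing else fits. Walking it through:
  pool = (2, 1, 2)
  T_f: need (1, 0, 2) fits (2, 1, 2); releases (1, 0, 1), pool now (3, 1, 3)
  T_i: need (3, 0, 3) fits (3, 1, 3); releases (1, 2, 2), pool now (4, 3, 5)
  T_e: need (0, 2, 1) fits (4, 3, 5); releases (0, 2, 3), pool now (4, 5, 8)
  T_d: need (3, 4, 7) fits (4, 5, 8); releases (3, 2, 0), pool now (7, 7, 8)
  T_b still needs (4, 1, 10) but only (7, 7, 8) is free — short on r3
  T_a still needs (1, 9, 10) but only (7, 7, 8) is free — short on r1 and r3
  T_c still needs (2, 7, 10) but only (7, 7, 8) is free — short on r3
Processes that can never finish: T_b, T_a and T_c.


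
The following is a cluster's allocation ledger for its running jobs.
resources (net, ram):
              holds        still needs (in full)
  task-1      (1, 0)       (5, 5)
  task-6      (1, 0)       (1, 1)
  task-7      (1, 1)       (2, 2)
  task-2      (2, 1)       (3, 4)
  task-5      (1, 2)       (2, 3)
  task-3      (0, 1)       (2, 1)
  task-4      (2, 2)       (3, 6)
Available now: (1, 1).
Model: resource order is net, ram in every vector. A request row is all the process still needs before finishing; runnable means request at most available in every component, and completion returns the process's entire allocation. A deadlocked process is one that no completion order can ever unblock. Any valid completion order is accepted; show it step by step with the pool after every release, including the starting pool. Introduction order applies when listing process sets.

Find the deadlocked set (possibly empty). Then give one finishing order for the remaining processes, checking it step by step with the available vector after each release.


The deadlocked set is empty.
Key observation: the pool covers task-6 at once, and every later process fits after earlier releases.
A valid finishing order for the others: task-6, task-3, task-7, task-5, task-2, task-1, task-4. Verifying each step:
  pool = (1, 1)
  task-6 needs (1, 1) <= (1, 1) -> finishes; pool += (1, 0) = (2, 1)
  task-3 needs (2, 1) <= (2, 1) -> finishes; pool += (0, 1) = (2, 2)
  task-7 needs (2, 2) <= (2, 2) -> finishes; pool += (1, 1) = (3, 3)
  task-5 needs (2, 3) <= (3, 3) -> finishes; pool += (1, 2) = (4, 5)
  task-2 needs (3, 4) <= (4, 5) -> finishes; pool += (2, 1) = (6, 6)
  task-1 needs (5, 5) <= (6, 6) -> finishes; pool += (1, 0) = (7, 6)
  task-4 needs (3, 6) <= (7, 6) -> finishes; pool += (2, 2) = (9, 8)


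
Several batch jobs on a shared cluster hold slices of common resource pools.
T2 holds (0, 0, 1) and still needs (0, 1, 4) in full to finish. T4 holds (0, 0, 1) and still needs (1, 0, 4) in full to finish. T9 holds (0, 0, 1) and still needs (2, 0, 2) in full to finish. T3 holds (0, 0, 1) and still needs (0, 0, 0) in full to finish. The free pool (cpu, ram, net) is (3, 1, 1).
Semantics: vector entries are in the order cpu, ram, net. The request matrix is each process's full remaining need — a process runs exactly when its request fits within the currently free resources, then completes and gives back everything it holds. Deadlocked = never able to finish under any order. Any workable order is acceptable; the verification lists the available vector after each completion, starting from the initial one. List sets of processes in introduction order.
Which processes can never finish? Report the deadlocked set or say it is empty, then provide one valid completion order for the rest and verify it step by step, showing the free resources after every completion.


Deadlocked set: T2 and T4.
Key observation: net is the bottleneck — with T3, T9 done the pool holds (3, 1, 3), short of every remaining need.
One completion order for the rest: T3, T9. Check, step by step:
  pool = (3, 1, 1)
  T3: need (0, 0, 0) fits (3, 1, 1); releases (0, 0, 1), pool now (3, 1, 2)
  T9: need (2, 0, 2) fits (3, 1, 2); releases (0, 0, 1), pool now (3, 1, 3)
The stuck group stays short no matter what:
  T2 cannot run: need (0, 1, 4) vs free (3, 1, 3) (insufficient net)
  T4 cannot run: need (1, 0, 4) vs free (3, 1, 3) (insufficient net)


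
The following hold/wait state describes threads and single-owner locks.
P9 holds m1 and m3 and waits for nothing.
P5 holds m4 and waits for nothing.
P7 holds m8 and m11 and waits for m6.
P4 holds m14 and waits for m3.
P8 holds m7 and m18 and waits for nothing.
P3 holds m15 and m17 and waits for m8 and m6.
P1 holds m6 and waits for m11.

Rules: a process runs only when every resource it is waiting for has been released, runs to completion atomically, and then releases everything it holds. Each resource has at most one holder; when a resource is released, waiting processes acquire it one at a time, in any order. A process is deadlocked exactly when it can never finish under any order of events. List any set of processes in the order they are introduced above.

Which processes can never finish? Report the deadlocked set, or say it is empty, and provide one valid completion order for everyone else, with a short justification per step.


Deadlocked: P7, P3 and P1.
Key observation: the wait chain closes on itself along P7 -> P1 -> P7; P3 waits into the deadlock from upstream.
The rest can finish in the order P9, P5, P4, P8.
Walking it through:
  P9 waits on nothing -> runs at once and releases m1 and m3
  P5 waits on nothing -> runs at once and releases m4
  run P4 (all its waits — m3 — are resolved); releases m14
  P8 waits on nothing -> runs at once and releases m7 and m18


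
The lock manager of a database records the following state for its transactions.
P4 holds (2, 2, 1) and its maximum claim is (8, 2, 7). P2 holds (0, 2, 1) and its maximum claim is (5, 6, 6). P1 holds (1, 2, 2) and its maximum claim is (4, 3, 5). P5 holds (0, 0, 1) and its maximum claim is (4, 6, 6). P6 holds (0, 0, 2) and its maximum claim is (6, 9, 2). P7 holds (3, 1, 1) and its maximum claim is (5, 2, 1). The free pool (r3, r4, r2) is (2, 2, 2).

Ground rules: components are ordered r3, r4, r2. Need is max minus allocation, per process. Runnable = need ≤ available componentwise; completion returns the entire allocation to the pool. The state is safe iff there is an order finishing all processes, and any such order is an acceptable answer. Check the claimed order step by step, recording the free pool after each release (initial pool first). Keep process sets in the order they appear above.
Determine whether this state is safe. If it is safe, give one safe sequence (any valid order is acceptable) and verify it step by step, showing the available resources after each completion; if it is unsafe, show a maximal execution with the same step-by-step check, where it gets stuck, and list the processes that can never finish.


SAFE, for example via the order P7, P1, P2, P4, P5, P6.
Key observation: reading the order forward, P7 is the first process whose need (2, 1, 0) meets the free pool (2, 2, 2) exactly on a resource it requests.
Verifying each step:
  pool = (2, 2, 2)
  P7 needs (2, 1, 0) <= (2, 2, 2) -> finishes; pool += (3, 1, 1) = (5, 3, 3)
  P1 needs (3, 1, 3) <= (5, 3, 3) -> finishes; pool += (1, 2, 2) = (6, 5, 5)
  P2 needs (5, 4, 5) <= (6, 5, 5) -> finishes; pool += (0, 2, 1) = (6, 7, 6)
  P4 needs (6, 0, 6) <= (6, 7, 6) -> finishes; pool += (2, 2, 1) = (8, 9, 7)
  P5 needs (4, 6, 5) <= (8, 9, 7) -> finishes; pool += (0, 0, 1) = (8, 9, 8)
  P6 needs (6, 9, 0) <= (8, 9, 8) -> finishes; pool += (0, 0, 2) = (8, 9, 10)


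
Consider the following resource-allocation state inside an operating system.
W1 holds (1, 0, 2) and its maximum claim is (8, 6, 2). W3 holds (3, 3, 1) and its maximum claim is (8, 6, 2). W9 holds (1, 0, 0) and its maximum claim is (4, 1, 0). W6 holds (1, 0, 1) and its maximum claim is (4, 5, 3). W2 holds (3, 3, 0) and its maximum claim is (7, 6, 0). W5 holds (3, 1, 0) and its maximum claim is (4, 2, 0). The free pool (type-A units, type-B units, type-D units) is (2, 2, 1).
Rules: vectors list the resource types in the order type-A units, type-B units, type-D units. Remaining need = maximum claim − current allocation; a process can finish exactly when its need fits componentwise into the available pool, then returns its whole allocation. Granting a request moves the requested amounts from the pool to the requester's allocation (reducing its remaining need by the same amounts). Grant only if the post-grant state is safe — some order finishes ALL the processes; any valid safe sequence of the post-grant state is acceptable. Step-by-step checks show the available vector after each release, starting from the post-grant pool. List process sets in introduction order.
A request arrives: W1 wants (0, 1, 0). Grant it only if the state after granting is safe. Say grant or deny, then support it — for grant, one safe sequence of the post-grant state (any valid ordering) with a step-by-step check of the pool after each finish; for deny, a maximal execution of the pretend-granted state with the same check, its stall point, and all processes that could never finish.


DENY: after the grant no complete ordering would exist.
Key observation: the wall is type-B units: completing W5, W9 brings the pool only to (6, 2, 1), and all the rest need more.
Pretend the grant happened; the run W5, W9 goes as far as possible. Verifying each step:
  pool = (2, 1, 1)
  W5: need (1, 1, 0) fits (2, 1, 1); releases (3, 1, 0), pool now (5, 2, 1)
  W9: need (3, 1, 0) fits (5, 2, 1); releases (1, 0, 0), pool now (6, 2, 1)
  blocked: W1 wants (7, 5, 0), pool (6, 2, 1) — not enough type-A units and type-B units
  blocked: W3 wants (5, 3, 1), pool (6, 2, 1) — not enough type-B units
  blocked: W6 wants (3, 5, 2), pool (6, 2, 1) — not enough type-B units and type-D units
  blocked: W2 wants (4, 3, 0), pool (6, 2, 1) — not enough type-B units
Processes that could never finish after the grant: W1, W3, W6 and W2.


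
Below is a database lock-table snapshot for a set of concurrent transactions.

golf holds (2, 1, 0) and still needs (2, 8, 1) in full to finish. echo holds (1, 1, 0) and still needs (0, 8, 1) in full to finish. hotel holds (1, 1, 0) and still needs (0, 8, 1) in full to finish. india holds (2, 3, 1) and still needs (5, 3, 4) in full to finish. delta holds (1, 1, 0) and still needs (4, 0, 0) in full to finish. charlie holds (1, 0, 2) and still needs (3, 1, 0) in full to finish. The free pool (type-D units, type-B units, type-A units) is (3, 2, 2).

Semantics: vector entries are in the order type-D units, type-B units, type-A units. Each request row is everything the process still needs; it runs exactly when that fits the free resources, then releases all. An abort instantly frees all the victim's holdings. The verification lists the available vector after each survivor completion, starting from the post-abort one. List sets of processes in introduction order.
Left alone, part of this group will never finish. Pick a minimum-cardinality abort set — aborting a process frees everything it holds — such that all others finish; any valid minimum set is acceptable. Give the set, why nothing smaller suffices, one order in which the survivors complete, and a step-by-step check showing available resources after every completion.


The answer: abort echo and hotel.
Key observation: before aborting echo and hotel, golf was permanently blocked — no order could ever run it; afterwards it completes at step 4.
No one abort is enough; case by case: golf alone leaves echo blocked (short on type-B units); echo alone leaves golf blocked (short on type-B units); hotel alone leaves golf blocked (short on type-B units); india alone leaves golf blocked (short on type-B units); delta alone leaves golf blocked (short on type-B units); charlie alone leaves golf blocked (short on type-B units).
One survivor order: charlie, delta, india, golf. Step-by-step check (post-abort pool first):
  pool = (5, 4, 2)
  run charlie (needs (3, 1, 0), free (5, 4, 2)); after release of (1, 0, 2) the pool is (6, 4, 4)
  run delta (needs (4, 0, 0), free (6, 4, 4)); after release of (1, 1, 0) the pool is (7, 5, 4)
  run india (needs (5, 3, 4), free (7, 5, 4)); after release of (2, 3, 1) the pool is (9, 8, 5)
  run golf (needs (2, 8, 1), free (9, 8, 5)); after release of (2, 1, 0) the pool is (11, 9, 5)
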